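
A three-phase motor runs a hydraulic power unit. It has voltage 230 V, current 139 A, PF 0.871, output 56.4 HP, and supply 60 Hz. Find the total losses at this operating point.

6.16 kW

P_in = √3·V·I·cosφ = 1.732×230×139×0.871 = 48229 W
P_out = 56.4×746 = 42074 W
Losses = P_in − P_out = 48229 − 42074 = 6155 W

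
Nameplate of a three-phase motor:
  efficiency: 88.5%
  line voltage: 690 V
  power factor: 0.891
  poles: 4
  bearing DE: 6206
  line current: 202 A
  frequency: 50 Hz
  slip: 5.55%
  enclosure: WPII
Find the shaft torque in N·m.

P_in = √3·V·I·cosφ = 1.732 × 690 × 202 × 0.891 = 215093 W
P_out = η·P_in = 0.885 × 215093 = 190357 W
n_s = 120×50/4 = 1500 rpm; n = 1500×(1−0.0555) = 1417 rpm
ω = 2π×1417/60 = 148.4 rad/s
τ = P_out/ω = 190357/148.4 = 1280 N·m

1280 N·m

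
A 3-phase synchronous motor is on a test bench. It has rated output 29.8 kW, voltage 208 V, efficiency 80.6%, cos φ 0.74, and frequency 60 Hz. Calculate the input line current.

P_out = 29.8 kW = 29800 W
P_in = P_out / η = 29800 / 0.806 = 36973 W
I_L = P_in / (√3·V_L·cosφ) = 36973 / (1.732 × 208 × 0.74) = 139 A

139 A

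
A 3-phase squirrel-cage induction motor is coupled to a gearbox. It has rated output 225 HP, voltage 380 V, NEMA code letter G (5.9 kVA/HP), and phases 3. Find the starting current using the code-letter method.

S_LR = 5.9 × 225 = 1327.5 kVA
I_LR = S_LR/(√3·V_L) = 1327500/(1.732×380) = 2020 A

2020 A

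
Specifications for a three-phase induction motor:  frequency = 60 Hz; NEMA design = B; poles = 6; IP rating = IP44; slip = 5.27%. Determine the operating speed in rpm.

1137 rpm

n_s = 120f/p = 120×60/6 = 1200 rpm
n = n_s(1 − s) = 1200 × (1 − 0.0527) = 1137 rpm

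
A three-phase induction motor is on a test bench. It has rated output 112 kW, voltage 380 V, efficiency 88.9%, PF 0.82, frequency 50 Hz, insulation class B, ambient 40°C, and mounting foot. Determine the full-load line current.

233 A

P_out = 112 kW = 112000 W
P_in = P_out / η = 112000 / 0.889 = 125984 W
I_L = P_in / (√3·V_L·cosφ) = 125984 / (1.732 × 380 × 0.82) = 233 A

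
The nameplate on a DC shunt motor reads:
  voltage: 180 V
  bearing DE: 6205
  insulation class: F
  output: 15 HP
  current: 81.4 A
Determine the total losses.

P_in = V·I = 180×81.4 = 14652 W
P_out = 15×746 = 11190 W
Losses = P_in − P_out = 14652 − 11190 = 3462 W

3.46 kW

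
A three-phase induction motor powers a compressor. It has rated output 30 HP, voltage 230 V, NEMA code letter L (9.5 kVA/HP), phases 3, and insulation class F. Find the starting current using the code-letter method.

715 A

S_LR = 9.5 × 30 = 285 kVA
I_LR = S_LR/(√3·V_L) = 285000/(1.732×230) = 715 A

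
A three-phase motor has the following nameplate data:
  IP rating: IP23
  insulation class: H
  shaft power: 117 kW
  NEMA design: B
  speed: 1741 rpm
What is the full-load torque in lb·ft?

473 lb·ft

ω = 2π × 1741/60 = 182.3 rad/s
τ = P/ω = 117000/182.3 = 641.8 N·m
In lb·ft: 641.8/1.356 = 473 lb·ft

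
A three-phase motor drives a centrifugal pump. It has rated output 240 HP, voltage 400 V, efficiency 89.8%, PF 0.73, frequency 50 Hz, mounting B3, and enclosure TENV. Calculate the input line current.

394 A

P_out = 240 × 746 = 179040 W
P_in = P_out / η = 179040 / 0.898 = 199376 W
I_L = P_in / (√3·V_L·cosφ) = 199376 / (1.732 × 400 × 0.73) = 394 A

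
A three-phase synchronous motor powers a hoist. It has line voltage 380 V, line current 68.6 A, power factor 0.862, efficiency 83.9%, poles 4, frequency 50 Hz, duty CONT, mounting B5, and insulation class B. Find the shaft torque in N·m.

P_in = √3·V·I·cosφ = 1.732 × 380 × 68.6 × 0.862 = 38919 W
P_out = η·P_in = 0.839 × 38919 = 32653 W
n = n_s = 120×50/4 = 1500 rpm (synchronous)
ω = 2π×1500/60 = 157.1 rad/s
τ = P_out/ω = 32653/157.1 = 208 N·m

208 N·m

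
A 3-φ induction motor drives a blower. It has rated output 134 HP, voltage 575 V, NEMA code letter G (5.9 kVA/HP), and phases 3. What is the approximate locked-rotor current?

S_LR = 5.9 × 134 = 790.6 kVA
I_LR = S_LR/(√3·V_L) = 790600/(1.732×575) = 794 A

794 A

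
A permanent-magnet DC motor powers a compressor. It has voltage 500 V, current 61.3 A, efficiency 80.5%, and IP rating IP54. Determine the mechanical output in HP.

P_in = V·I = 500 × 61.3 = 30650 W
P_out = η·P_in = 0.805 × 30650 = 24673 W
= 24673/746 = 33.1 HP

33.1 HP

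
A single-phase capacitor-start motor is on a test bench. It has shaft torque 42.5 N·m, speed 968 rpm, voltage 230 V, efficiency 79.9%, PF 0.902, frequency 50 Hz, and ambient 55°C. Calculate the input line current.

26 A

ω = 2π×968/60 = 101.4 rad/s; P_out = τω = 42.5 × 101.4 = 4310 W
P_in = P_out / η = 4310 / 0.799 = 5394 W
I = P_in / (V·cosφ) = 5394 / (230 × 0.902) = 26 A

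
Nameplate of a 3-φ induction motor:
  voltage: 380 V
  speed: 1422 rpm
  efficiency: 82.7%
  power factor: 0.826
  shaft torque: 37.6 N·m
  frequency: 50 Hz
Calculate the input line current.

ω = 2π×1422/60 = 148.9 rad/s; P_out = τω = 37.6 × 148.9 = 5599 W
P_in = P_out / η = 5599 / 0.827 = 6770 W
I_L = P_in / (√3·V_L·cosφ) = 6770 / (1.732 × 380 × 0.826) = 12.5 A

12.5 A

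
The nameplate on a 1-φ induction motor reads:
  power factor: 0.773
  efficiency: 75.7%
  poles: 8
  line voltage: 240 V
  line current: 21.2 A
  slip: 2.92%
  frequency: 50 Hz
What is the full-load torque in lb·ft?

28.8 lb·ft

P_in = V·I·cosφ = 240 × 21.2 × 0.773 = 3933 W
P_out = η·P_in = 0.757 × 3933 = 2977 W
n_s = 120×50/8 = 750 rpm; n = 750×(1−0.0292) = 728 rpm
ω = 2π×728/60 = 76.24 rad/s
τ = P_out/ω = 2977/76.24 = 39.05 N·m
In lb·ft: 39.05/1.356 = 28.8 lb·ft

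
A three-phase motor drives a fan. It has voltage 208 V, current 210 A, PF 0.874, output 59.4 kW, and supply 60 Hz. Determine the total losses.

P_in = √3·V·I·cosφ = 1.732×208×210×0.874 = 66121 W
P_out = 59400 W
Losses = P_in − P_out = 66121 − 59400 = 6721 W

6720 W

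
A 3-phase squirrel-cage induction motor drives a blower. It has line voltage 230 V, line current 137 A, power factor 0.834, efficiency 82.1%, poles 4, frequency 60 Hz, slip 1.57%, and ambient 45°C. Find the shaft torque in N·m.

P_in = √3·V·I·cosφ = 1.732 × 230 × 137 × 0.834 = 45516 W
P_out = η·P_in = 0.821 × 45516 = 37369 W
n_s = 120×60/4 = 1800 rpm; n = 1800×(1−0.0157) = 1772 rpm
ω = 2π×1772/60 = 185.6 rad/s
τ = P_out/ω = 37369/185.6 = 201 N·m

201 N·m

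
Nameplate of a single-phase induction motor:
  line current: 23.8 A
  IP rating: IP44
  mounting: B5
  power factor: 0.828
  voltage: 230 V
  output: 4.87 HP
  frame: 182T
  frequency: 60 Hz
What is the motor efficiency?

P_out = 4.87 × 746 = 3633 W
P_in = V·I·cosφ = 230 × 23.8 × 0.828 = 4532 W
η = P_out / P_in = 3633 / 4532 = 0.802 = 80.2%

80.2 %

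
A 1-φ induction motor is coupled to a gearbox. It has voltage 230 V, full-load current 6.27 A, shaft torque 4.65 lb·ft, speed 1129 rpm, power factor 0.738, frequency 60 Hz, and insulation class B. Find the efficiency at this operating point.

70.0 %

τ = 4.65 lb·ft × 1.356 = 6.305 N·m
ω = 2π × 1129/60 = 118.2 rad/s; P_out = τω = 6.305 × 118.2 = 745 W
P_in = V·I·cosφ = 230 × 6.27 × 0.738 = 1064 W
η = P_out / P_in = 745 / 1064 = 0.700 = 70.0%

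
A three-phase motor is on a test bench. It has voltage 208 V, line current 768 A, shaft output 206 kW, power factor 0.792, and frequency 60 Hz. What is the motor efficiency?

P_out = 206 kW = 206000 W
P_in = √3·V_L·I_L·cosφ = 1.732 × 208 × 768 × 0.792 = 219128 W
η = P_out / P_in = 206000 / 219128 = 0.940 = 94.0%

94.0 %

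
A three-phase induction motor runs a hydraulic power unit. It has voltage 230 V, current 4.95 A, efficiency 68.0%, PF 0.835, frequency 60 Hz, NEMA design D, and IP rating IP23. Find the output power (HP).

P_in = √3·V·I·cosφ = 1.732 × 230 × 4.95 × 0.835 = 1647 W
P_out = η·P_in = 0.68 × 1647 = 1120 W
= 1120/746 = 1.5 HP

1.5 HP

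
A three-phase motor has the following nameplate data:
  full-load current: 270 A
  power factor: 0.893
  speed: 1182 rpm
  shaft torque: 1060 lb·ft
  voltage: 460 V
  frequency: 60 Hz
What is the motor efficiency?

τ = 1060 lb·ft × 1.356 = 1437 N·m
ω = 2π × 1182/60 = 123.8 rad/s; P_out = τω = 1437 × 123.8 = 177901 W
P_in = √3·V_L·I_L·cosφ = 1.732 × 460 × 270 × 0.893 = 192097 W
η = P_out / P_in = 177901 / 192097 = 0.926 = 92.6%

92.6 %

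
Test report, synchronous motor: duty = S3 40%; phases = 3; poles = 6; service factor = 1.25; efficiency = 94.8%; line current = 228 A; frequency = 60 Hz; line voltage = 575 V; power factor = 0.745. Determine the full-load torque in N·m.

P_in = √3·V·I·cosφ = 1.732 × 575 × 228 × 0.745 = 169164 W
P_out = η·P_in = 0.948 × 169164 = 160367 W
n = n_s = 120×60/6 = 1200 rpm (synchronous)
ω = 2π×1200/60 = 125.7 rad/s
τ = P_out/ω = 160367/125.7 = 1280 N·m

1280 N·m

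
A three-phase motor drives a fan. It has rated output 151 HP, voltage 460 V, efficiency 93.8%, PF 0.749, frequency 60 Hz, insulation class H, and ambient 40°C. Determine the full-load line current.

P_out = 151 × 746 = 112646 W
P_in = P_out / η = 112646 / 0.938 = 120092 W
I_L = P_in / (√3·V_L·cosφ) = 120092 / (1.732 × 460 × 0.749) = 201 A

201 A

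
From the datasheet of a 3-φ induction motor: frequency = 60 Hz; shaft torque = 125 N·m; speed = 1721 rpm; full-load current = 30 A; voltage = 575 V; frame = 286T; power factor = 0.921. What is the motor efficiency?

ω = 2π × 1721/60 = 180.2 rad/s; P_out = τω = 125 × 180.2 = 22525 W
P_in = √3·V_L·I_L·cosφ = 1.732 × 575 × 30 × 0.921 = 27517 W
η = P_out / P_in = 22525 / 27517 = 0.819 = 81.9%

81.9 %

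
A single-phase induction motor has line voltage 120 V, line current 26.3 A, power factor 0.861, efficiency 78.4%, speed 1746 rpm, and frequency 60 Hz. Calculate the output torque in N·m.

P_in = V·I·cosφ = 120 × 26.3 × 0.861 = 2717 W
P_out = η·P_in = 0.784 × 2717 = 2130 W
n = 1746 rpm
ω = 2π×1746/60 = 182.8 rad/s
τ = P_out/ω = 2130/182.8 = 11.7 N·m

11.7 N·m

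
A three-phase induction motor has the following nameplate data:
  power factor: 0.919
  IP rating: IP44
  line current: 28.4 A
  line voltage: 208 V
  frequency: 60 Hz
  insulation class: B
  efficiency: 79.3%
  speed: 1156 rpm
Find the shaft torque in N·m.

61.6 N·m

P_in = √3·V·I·cosφ = 1.732 × 208 × 28.4 × 0.919 = 9403 W
P_out = η·P_in = 0.793 × 9403 = 7457 W
n = 1156 rpm
ω = 2π×1156/60 = 121.1 rad/s
τ = P_out/ω = 7457/121.1 = 61.6 N·m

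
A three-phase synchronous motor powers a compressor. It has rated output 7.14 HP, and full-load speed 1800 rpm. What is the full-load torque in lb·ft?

20.8 lb·ft

P_out = 7.14 × 746 = 5326 W
ω = 2π × 1800/60 = 188.5 rad/s
τ = P_out/ω = 5326/188.5 = 28.25 N·m
In lb·ft: 28.25/1.356 = 20.8 lb·ft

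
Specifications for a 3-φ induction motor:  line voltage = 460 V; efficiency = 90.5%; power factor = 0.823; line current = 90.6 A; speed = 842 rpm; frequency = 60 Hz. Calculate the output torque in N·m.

P_in = √3·V·I·cosφ = 1.732 × 460 × 90.6 × 0.823 = 59406 W
P_out = η·P_in = 0.905 × 59406 = 53762 W
n = 842 rpm
ω = 2π×842/60 = 88.17 rad/s
τ = P_out/ω = 53762/88.17 = 610 N·m

610 N·m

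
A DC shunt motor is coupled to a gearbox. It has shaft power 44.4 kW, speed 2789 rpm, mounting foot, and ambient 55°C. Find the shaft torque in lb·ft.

112 lb·ft

ω = 2π × 2789/60 = 292.1 rad/s
τ = P/ω = 44400/292.1 = 152 N·m
In lb·ft: 152/1.356 = 112 lb·ft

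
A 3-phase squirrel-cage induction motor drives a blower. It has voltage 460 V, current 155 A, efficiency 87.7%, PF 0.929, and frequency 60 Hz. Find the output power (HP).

135 HP

P_in = √3·V·I·cosφ = 1.732 × 460 × 155 × 0.929 = 114724 W
P_out = η·P_in = 0.877 × 114724 = 100613 W
= 100613/746 = 135 HP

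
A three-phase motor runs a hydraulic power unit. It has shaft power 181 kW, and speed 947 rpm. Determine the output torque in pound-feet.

1350 lb·ft

ω = 2π × 947/60 = 99.17 rad/s
τ = P/ω = 181000/99.17 = 1825 N·m
In lb·ft: 1825/1.356 = 1350 lb·ft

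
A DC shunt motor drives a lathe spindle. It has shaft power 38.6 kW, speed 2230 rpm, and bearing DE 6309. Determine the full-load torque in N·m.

165 N·m

ω = 2π × 2230/60 = 233.5 rad/s
τ = P/ω = 38600/233.5 = 165 N·m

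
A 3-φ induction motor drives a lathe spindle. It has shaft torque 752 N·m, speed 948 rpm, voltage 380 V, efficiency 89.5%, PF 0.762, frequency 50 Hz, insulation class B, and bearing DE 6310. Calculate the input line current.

166 A

ω = 2π×948/60 = 99.27 rad/s; P_out = τω = 752 × 99.27 = 74651 W
P_in = P_out / η = 74651 / 0.895 = 83409 W
I_L = P_in / (√3·V_L·cosφ) = 83409 / (1.732 × 380 × 0.762) = 166 A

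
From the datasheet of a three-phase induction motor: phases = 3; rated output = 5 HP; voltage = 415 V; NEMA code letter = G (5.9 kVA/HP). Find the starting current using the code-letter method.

41 A

S_LR = 5.9 × 5 = 29.5 kVA
I_LR = S_LR/(√3·V_L) = 29500/(1.732×415) = 41 A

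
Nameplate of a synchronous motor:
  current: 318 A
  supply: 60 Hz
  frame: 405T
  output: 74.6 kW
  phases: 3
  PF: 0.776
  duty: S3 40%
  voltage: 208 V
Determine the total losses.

14300 W

P_in = √3·V·I·cosφ = 1.732×208×318×0.776 = 88900 W
P_out = 74600 W
Losses = P_in − P_out = 88900 − 74600 = 14300 W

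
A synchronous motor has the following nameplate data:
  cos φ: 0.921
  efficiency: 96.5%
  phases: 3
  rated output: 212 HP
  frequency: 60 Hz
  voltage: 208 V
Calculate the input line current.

P_out = 212 × 746 = 158152 W
P_in = P_out / η = 158152 / 0.965 = 163888 W
I_L = P_in / (√3·V_L·cosφ) = 163888 / (1.732 × 208 × 0.921) = 494 A

494 A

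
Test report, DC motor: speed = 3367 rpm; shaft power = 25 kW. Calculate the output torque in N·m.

ω = 2π × 3367/60 = 352.6 rad/s
τ = P/ω = 25000/352.6 = 70.9 N·m

70.9 N·m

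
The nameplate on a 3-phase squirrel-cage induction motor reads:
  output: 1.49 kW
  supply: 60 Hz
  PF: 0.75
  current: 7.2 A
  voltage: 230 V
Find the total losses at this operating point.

P_in = √3·V·I·cosφ = 1.732×230×7.2×0.75 = 2151 W
P_out = 1490 W
Losses = P_in − P_out = 2151 − 1490 = 661 W

661 W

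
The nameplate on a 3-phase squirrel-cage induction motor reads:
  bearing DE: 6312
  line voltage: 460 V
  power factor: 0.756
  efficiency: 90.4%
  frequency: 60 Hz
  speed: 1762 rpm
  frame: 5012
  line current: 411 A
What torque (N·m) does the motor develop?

1210 N·m

P_in = √3·V·I·cosφ = 1.732 × 460 × 411 × 0.756 = 247554 W
P_out = η·P_in = 0.904 × 247554 = 223789 W
n = 1762 rpm
ω = 2π×1762/60 = 184.5 rad/s
τ = P_out/ω = 223789/184.5 = 1210 N·m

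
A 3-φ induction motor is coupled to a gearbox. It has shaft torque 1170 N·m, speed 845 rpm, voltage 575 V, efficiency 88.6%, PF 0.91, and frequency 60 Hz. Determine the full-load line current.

ω = 2π×845/60 = 88.49 rad/s; P_out = τω = 1170 × 88.49 = 103533 W
P_in = P_out / η = 103533 / 0.886 = 116854 W
I_L = P_in / (√3·V_L·cosφ) = 116854 / (1.732 × 575 × 0.91) = 129 A

129 A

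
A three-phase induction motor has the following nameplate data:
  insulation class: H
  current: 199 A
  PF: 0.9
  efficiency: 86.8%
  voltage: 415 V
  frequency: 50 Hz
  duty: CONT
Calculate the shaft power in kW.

P_in = √3·V·I·cosφ = 1.732 × 415 × 199 × 0.9 = 128733 W
P_out = η·P_in = 0.868 × 128733 = 111740 W

112 kW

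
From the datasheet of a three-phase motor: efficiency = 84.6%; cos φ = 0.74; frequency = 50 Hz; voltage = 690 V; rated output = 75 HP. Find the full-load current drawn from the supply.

P_out = 75 × 746 = 55950 W
P_in = P_out / η = 55950 / 0.846 = 66135 W
I_L = P_in / (√3·V_L·cosφ) = 66135 / (1.732 × 690 × 0.74) = 74.8 A

74.8 A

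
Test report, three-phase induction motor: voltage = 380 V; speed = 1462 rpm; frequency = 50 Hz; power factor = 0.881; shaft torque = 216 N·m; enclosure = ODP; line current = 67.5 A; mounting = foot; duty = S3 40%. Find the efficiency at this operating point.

ω = 2π × 1462/60 = 153.1 rad/s; P_out = τω = 216 × 153.1 = 33070 W
P_in = √3·V_L·I_L·cosφ = 1.732 × 380 × 67.5 × 0.881 = 39139 W
η = P_out / P_in = 33070 / 39139 = 0.845 = 84.5%

84.5 %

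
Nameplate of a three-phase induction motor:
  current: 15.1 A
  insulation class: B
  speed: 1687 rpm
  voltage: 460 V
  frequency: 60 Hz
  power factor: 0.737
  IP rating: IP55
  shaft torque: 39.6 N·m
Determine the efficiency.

78.9 %

ω = 2π × 1687/60 = 176.7 rad/s; P_out = τω = 39.6 × 176.7 = 6997 W
P_in = √3·V_L·I_L·cosφ = 1.732 × 460 × 15.1 × 0.737 = 8866 W
η = P_out / P_in = 6997 / 8866 = 0.789 = 78.9%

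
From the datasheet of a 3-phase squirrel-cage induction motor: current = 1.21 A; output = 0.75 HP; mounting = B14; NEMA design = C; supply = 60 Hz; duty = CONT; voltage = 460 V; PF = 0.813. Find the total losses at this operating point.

P_in = √3·V·I·cosφ = 1.732×460×1.21×0.813 = 784 W
P_out = 0.75×746 = 560 W
Losses = P_in − P_out = 784 − 560 = 224 W

224 W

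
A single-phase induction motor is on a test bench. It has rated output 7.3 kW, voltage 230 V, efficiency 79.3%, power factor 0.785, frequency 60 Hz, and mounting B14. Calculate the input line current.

P_out = 7.3 kW = 7300 W
P_in = P_out / η = 7300 / 0.793 = 9206 W
I = P_in / (V·cosφ) = 9206 / (230 × 0.785) = 51 A

51 A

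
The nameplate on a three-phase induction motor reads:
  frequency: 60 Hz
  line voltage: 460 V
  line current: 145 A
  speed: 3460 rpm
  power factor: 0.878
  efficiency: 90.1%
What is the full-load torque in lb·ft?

P_in = √3·V·I·cosφ = 1.732 × 460 × 145 × 0.878 = 101430 W
P_out = η·P_in = 0.901 × 101430 = 91388 W
n = 3460 rpm
ω = 2π×3460/60 = 362.3 rad/s
τ = P_out/ω = 91388/362.3 = 252.2 N·m
In lb·ft: 252.2/1.356 = 186 lb·ft

186 lb·ft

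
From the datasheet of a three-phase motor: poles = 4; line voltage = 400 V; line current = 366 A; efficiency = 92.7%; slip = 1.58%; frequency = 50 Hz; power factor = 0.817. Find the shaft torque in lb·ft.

P_in = √3·V·I·cosφ = 1.732 × 400 × 366 × 0.817 = 207162 W
P_out = η·P_in = 0.927 × 207162 = 192039 W
n_s = 120×50/4 = 1500 rpm; n = 1500×(1−0.0158) = 1476 rpm
ω = 2π×1476/60 = 154.6 rad/s
τ = P_out/ω = 192039/154.6 = 1242 N·m
In lb·ft: 1242/1.356 = 916 lb·ft

916 lb·ft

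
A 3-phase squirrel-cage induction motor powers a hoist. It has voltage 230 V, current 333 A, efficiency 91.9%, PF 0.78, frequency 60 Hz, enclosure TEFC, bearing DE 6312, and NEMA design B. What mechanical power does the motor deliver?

95.1 kW

P_in = √3·V·I·cosφ = 1.732 × 230 × 333 × 0.78 = 103470 W
P_out = η·P_in = 0.919 × 103470 = 95089 W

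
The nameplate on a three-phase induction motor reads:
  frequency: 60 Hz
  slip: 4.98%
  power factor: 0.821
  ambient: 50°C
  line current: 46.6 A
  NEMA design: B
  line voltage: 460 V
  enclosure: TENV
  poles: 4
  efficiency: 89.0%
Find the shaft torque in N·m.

P_in = √3·V·I·cosφ = 1.732 × 460 × 46.6 × 0.821 = 30481 W
P_out = η·P_in = 0.89 × 30481 = 27128 W
n_s = 120×60/4 = 1800 rpm; n = 1800×(1−0.0498) = 1710 rpm
ω = 2π×1710/60 = 179.1 rad/s
τ = P_out/ω = 27128/179.1 = 151 N·m

151 N·m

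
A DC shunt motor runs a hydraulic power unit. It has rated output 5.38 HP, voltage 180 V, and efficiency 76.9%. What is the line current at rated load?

P_out = 5.38 × 746 = 4013 W
P_in = P_out / η = 4013 / 0.769 = 5218 W
I = P_in / V = 5218 / 180 = 29 A

29 A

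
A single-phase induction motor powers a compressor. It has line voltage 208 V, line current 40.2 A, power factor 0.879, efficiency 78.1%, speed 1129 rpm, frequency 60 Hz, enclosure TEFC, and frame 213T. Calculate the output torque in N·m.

P_in = V·I·cosφ = 208 × 40.2 × 0.879 = 7350 W
P_out = η·P_in = 0.781 × 7350 = 5740 W
n = 1129 rpm
ω = 2π×1129/60 = 118.2 rad/s
τ = P_out/ω = 5740/118.2 = 48.6 N·m

48.6 N·m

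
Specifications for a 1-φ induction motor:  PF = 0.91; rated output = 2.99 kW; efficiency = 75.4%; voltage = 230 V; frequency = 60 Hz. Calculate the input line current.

18.9 A

P_out = 2.99 kW = 2990 W
P_in = P_out / η = 2990 / 0.754 = 3966 W
I = P_in / (V·cosφ) = 3966 / (230 × 0.91) = 18.9 A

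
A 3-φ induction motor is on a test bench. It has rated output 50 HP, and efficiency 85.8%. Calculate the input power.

43.5 kW

P_out = 50 × 746 = 37300 W
P_in = P_out/η = 37300/0.858 = 43473 W = 43.5 kW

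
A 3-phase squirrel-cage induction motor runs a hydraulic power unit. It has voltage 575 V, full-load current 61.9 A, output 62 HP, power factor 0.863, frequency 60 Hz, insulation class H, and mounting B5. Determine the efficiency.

P_out = 62 × 746 = 46252 W
P_in = √3·V_L·I_L·cosφ = 1.732 × 575 × 61.9 × 0.863 = 53201 W
η = P_out / P_in = 46252 / 53201 = 0.869 = 86.9%

86.9 %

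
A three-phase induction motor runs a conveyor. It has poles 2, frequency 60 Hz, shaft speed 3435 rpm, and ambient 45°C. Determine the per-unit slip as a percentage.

n_s = 120f/p = 120×60/2 = 3600 rpm
s = (n_s − n)/n_s = (3600 − 3435)/3600 = 0.0458

4.6 %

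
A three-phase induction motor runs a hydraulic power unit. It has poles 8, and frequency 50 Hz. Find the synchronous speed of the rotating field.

750 rpm

n_s = 120f/p = 120×50/8 = 750 rpm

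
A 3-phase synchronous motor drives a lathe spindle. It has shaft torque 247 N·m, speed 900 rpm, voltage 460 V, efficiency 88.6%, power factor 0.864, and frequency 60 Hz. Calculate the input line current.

38.2 A

ω = 2π×900/60 = 94.25 rad/s; P_out = τω = 247 × 94.25 = 23280 W
P_in = P_out / η = 23280 / 0.886 = 26275 W
I_L = P_in / (√3·V_L·cosφ) = 26275 / (1.732 × 460 × 0.864) = 38.2 A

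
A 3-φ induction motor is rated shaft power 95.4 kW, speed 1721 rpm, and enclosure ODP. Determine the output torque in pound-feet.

390 lb·ft

ω = 2π × 1721/60 = 180.2 rad/s
τ = P/ω = 95400/180.2 = 529.4 N·m
In lb·ft: 529.4/1.356 = 390 lb·ft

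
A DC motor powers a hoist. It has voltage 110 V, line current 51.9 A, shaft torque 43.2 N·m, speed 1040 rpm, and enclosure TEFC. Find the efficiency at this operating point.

82.4 %

ω = 2π × 1040/60 = 108.9 rad/s; P_out = τω = 43.2 × 108.9 = 4704 W
P_in = V·I = 110 × 51.9 = 5709 W
η = P_out / P_in = 4704 / 5709 = 0.824 = 82.4%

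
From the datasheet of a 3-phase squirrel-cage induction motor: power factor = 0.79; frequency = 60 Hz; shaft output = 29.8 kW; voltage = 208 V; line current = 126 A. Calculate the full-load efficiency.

P_out = 29.8 kW = 29800 W
P_in = √3·V_L·I_L·cosφ = 1.732 × 208 × 126 × 0.79 = 35860 W
η = P_out / P_in = 29800 / 35860 = 0.831 = 83.1%

83.1 %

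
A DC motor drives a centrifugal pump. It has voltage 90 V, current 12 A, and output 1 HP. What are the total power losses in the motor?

334 W

P_in = V·I = 90×12 = 1080 W
P_out = 1×746 = 746 W
Losses = P_in − P_out = 1080 − 746 = 334 W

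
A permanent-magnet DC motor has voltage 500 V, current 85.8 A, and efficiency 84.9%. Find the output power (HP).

P_in = V·I = 500 × 85.8 = 42900 W
P_out = η·P_in = 0.849 × 42900 = 36422 W
= 36422/746 = 48.8 HP

48.8 HP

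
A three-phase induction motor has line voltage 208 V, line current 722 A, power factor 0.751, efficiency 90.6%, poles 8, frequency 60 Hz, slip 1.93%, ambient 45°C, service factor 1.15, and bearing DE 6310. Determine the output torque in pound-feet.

P_in = √3·V·I·cosφ = 1.732 × 208 × 722 × 0.751 = 195339 W
P_out = η·P_in = 0.906 × 195339 = 176977 W
n_s = 120×60/8 = 900 rpm; n = 900×(1−0.0193) = 883 rpm
ω = 2π×883/60 = 92.47 rad/s
τ = P_out/ω = 176977/92.47 = 1914 N·m
In lb·ft: 1914/1.356 = 1410 lb·ft

1410 lb·ft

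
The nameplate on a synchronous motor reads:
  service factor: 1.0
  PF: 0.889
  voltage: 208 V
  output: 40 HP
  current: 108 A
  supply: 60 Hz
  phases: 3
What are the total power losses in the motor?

P_in = √3·V·I·cosφ = 1.732×208×108×0.889 = 34589 W
P_out = 40×746 = 29840 W
Losses = P_in − P_out = 34589 − 29840 = 4749 W

4750 W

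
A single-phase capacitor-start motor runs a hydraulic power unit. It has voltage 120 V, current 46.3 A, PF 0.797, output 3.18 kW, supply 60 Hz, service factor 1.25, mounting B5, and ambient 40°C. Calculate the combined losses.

P_in = V·I·cosφ = 120×46.3×0.797 = 4428 W
P_out = 3180 W
Losses = P_in − P_out = 4428 − 3180 = 1248 W

1.25 kW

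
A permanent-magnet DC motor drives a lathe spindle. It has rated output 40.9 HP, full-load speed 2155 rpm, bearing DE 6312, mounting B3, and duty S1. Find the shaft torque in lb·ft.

99.7 lb·ft

P_out = 40.9 × 746 = 30511 W
ω = 2π × 2155/60 = 225.7 rad/s
τ = P_out/ω = 30511/225.7 = 135.2 N·m
In lb·ft: 135.2/1.356 = 99.7 lb·ft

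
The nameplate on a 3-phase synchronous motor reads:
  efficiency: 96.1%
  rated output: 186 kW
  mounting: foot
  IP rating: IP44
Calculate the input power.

194 kW

P_out = 186000 W
P_in = P_out/η = 186000/0.961 = 193548 W = 194 kW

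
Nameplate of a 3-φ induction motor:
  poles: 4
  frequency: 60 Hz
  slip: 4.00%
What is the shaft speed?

n_s = 120f/p = 120×60/4 = 1800 rpm
n = n_s(1 − s) = 1800 × (1 − 0.04) = 1728 rpm

1728 rpm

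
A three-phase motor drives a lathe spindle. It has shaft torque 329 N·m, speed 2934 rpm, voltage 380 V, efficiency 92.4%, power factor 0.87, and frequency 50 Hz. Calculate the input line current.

ω = 2π×2934/60 = 307.2 rad/s; P_out = τω = 329 × 307.2 = 101069 W
P_in = P_out / η = 101069 / 0.924 = 109382 W
I_L = P_in / (√3·V_L·cosφ) = 109382 / (1.732 × 380 × 0.87) = 191 A

191 A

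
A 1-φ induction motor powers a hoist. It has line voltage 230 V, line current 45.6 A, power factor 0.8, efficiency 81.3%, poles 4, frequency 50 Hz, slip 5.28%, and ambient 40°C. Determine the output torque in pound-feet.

P_in = V·I·cosφ = 230 × 45.6 × 0.8 = 8390 W
P_out = η·P_in = 0.813 × 8390 = 6821 W
n_s = 120×50/4 = 1500 rpm; n = 1500×(1−0.0528) = 1421 rpm
ω = 2π×1421/60 = 148.8 rad/s
τ = P_out/ω = 6821/148.8 = 45.84 N·m
In lb·ft: 45.84/1.356 = 33.8 lb·ft

33.8 lb·ft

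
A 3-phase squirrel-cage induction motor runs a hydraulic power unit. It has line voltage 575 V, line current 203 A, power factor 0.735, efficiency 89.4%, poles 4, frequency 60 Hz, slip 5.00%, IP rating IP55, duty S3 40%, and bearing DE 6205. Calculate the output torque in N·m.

P_in = √3·V·I·cosφ = 1.732 × 575 × 203 × 0.735 = 148593 W
P_out = η·P_in = 0.894 × 148593 = 132842 W
n_s = 120×60/4 = 1800 rpm; n = 1800×(1−0.05) = 1710 rpm
ω = 2π×1710/60 = 179.1 rad/s
τ = P_out/ω = 132842/179.1 = 742 N·m

742 N·m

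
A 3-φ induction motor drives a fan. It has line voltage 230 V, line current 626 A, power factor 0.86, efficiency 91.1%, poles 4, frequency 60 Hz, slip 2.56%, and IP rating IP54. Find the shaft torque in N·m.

1060 N·m

P_in = √3·V·I·cosφ = 1.732 × 230 × 626 × 0.86 = 214461 W
P_out = η·P_in = 0.911 × 214461 = 195374 W
n_s = 120×60/4 = 1800 rpm; n = 1800×(1−0.0256) = 1754 rpm
ω = 2π×1754/60 = 183.7 rad/s
τ = P_out/ω = 195374/183.7 = 1060 N·m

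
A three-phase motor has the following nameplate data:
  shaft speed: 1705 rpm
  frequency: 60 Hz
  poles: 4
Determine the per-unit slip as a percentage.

n_s = 120f/p = 120×60/4 = 1800 rpm
s = (n_s − n)/n_s = (1800 − 1705)/1800 = 0.0528

5.3 %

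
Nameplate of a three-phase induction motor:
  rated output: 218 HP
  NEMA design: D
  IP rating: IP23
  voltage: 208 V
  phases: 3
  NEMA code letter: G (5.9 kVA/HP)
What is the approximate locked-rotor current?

S_LR = 5.9 × 218 = 1286.2 kVA
I_LR = S_LR/(√3·V_L) = 1286200/(1.732×208) = 3570 A

3570 A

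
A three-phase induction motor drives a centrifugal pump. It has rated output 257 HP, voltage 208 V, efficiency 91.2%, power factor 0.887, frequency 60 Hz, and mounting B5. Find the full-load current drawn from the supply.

P_out = 257 × 746 = 191722 W
P_in = P_out / η = 191722 / 0.912 = 210221 W
I_L = P_in / (√3·V_L·cosφ) = 210221 / (1.732 × 208 × 0.887) = 658 A

658 A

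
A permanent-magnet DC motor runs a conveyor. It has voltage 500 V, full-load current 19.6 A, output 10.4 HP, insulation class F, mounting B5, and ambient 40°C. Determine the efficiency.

79.2 %

P_out = 10.4 × 746 = 7758 W
P_in = V·I = 500 × 19.6 = 9800 W
η = P_out / P_in = 7758 / 9800 = 0.792 = 79.2%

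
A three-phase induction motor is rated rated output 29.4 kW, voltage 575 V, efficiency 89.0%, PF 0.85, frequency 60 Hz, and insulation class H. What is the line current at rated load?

39 A

P_out = 29.4 kW = 29400 W
P_in = P_out / η = 29400 / 0.890 = 33034 W
I_L = P_in / (√3·V_L·cosφ) = 33034 / (1.732 × 575 × 0.85) = 39 A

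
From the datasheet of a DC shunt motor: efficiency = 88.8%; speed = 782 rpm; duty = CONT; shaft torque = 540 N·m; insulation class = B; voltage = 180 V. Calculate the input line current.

ω = 2π×782/60 = 81.89 rad/s; P_out = τω = 540 × 81.89 = 44221 W
P_in = P_out / η = 44221 / 0.888 = 49798 W
I = P_in / V = 49798 / 180 = 277 A

277 A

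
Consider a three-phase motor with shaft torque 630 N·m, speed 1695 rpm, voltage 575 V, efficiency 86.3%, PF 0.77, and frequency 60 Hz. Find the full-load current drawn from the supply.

169 A

ω = 2π×1695/60 = 177.5 rad/s; P_out = τω = 630 × 177.5 = 111825 W
P_in = P_out / η = 111825 / 0.863 = 129577 W
I_L = P_in / (√3·V_L·cosφ) = 129577 / (1.732 × 575 × 0.77) = 169 A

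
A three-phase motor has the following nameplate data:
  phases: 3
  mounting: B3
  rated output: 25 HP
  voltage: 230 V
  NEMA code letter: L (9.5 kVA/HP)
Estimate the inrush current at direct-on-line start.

S_LR = 9.5 × 25 = 237.5 kVA
I_LR = S_LR/(√3·V_L) = 237500/(1.732×230) = 596 A

596 A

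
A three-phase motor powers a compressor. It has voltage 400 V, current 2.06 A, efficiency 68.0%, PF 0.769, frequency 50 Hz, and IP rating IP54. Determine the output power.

0.746 kW

P_in = √3·V·I·cosφ = 1.732 × 400 × 2.06 × 0.769 = 1097 W
P_out = η·P_in = 0.68 × 1097 = 746 W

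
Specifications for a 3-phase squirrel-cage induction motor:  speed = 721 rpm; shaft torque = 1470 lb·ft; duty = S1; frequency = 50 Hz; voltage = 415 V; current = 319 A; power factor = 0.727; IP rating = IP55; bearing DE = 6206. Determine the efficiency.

τ = 1470 lb·ft × 1.356 = 1993 N·m
ω = 2π × 721/60 = 75.5 rad/s; P_out = τω = 1993 × 75.5 = 150472 W
P_in = √3·V_L·I_L·cosφ = 1.732 × 415 × 319 × 0.727 = 166694 W
η = P_out / P_in = 150472 / 166694 = 0.903 = 90.3%

90.3 %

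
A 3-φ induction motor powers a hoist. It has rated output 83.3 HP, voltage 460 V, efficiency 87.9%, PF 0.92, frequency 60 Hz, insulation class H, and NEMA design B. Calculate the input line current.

96.4 A

P_out = 83.3 × 746 = 62142 W
P_in = P_out / η = 62142 / 0.879 = 70696 W
I_L = P_in / (√3·V_L·cosφ) = 70696 / (1.732 × 460 × 0.92) = 96.4 A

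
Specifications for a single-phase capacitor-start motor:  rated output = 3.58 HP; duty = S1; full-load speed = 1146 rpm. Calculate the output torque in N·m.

P_out = 3.58 × 746 = 2671 W
ω = 2π × 1146/60 = 120 rad/s
τ = P_out/ω = 2671/120 = 22.3 N·m

22.3 N·m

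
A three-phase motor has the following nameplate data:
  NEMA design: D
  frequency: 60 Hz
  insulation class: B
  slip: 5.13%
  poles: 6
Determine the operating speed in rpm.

n_s = 120f/p = 120×60/6 = 1200 rpm
n = n_s(1 − s) = 1200 × (1 − 0.0513) = 1138 rpm

1138 rpm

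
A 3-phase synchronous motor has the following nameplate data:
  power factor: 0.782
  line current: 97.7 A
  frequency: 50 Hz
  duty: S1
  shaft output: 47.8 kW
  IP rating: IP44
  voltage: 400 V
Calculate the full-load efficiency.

90.3 %

P_out = 47.8 kW = 47800 W
P_in = √3·V_L·I_L·cosφ = 1.732 × 400 × 97.7 × 0.782 = 52931 W
η = P_out / P_in = 47800 / 52931 = 0.903 = 90.3%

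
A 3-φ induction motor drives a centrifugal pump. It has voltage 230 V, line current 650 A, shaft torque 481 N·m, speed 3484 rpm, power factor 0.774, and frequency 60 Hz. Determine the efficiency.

ω = 2π × 3484/60 = 364.8 rad/s; P_out = τω = 481 × 364.8 = 175469 W
P_in = √3·V_L·I_L·cosφ = 1.732 × 230 × 650 × 0.774 = 200415 W
η = P_out / P_in = 175469 / 200415 = 0.876 = 87.6%

87.6 %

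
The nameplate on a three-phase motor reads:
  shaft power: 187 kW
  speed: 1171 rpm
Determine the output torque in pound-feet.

ω = 2π × 1171/60 = 122.6 rad/s
τ = P/ω = 187000/122.6 = 1525 N·m
In lb·ft: 1525/1.356 = 1120 lb·ft

1120 lb·ft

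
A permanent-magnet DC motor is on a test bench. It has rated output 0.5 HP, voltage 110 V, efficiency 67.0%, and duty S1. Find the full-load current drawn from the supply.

P_out = 0.5 × 746 = 373 W
P_in = P_out / η = 373 / 0.670 = 557 W
I = P_in / V = 557 / 110 = 5.06 A

5.06 A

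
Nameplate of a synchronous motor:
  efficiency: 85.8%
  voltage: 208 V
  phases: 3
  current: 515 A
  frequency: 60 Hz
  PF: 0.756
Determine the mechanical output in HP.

161 HP

P_in = √3·V·I·cosφ = 1.732 × 208 × 515 × 0.756 = 140262 W
P_out = η·P_in = 0.858 × 140262 = 120345 W
= 120345/746 = 161 HP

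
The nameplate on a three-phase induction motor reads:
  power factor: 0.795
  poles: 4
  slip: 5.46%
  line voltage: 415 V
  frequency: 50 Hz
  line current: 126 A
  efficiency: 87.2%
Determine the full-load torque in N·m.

P_in = √3·V·I·cosφ = 1.732 × 415 × 126 × 0.795 = 72000 W
P_out = η·P_in = 0.872 × 72000 = 62784 W
n_s = 120×50/4 = 1500 rpm; n = 1500×(1−0.0546) = 1418 rpm
ω = 2π×1418/60 = 148.5 rad/s
τ = P_out/ω = 62784/148.5 = 423 N·m

423 N·m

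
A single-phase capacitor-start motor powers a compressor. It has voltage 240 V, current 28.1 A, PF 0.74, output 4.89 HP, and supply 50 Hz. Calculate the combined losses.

1340 W

P_in = V·I·cosφ = 240×28.1×0.74 = 4991 W
P_out = 4.89×746 = 3648 W
Losses = P_in − P_out = 4991 − 3648 = 1343 W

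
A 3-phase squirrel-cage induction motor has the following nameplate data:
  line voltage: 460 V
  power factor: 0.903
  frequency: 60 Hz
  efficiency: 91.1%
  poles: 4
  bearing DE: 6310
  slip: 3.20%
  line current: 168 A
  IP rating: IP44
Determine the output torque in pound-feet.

445 lb·ft

P_in = √3·V·I·cosφ = 1.732 × 460 × 168 × 0.903 = 120866 W
P_out = η·P_in = 0.911 × 120866 = 110109 W
n_s = 120×60/4 = 1800 rpm; n = 1800×(1−0.032) = 1742 rpm
ω = 2π×1742/60 = 182.4 rad/s
τ = P_out/ω = 110109/182.4 = 603.7 N·m
In lb·ft: 603.7/1.356 = 445 lb·ft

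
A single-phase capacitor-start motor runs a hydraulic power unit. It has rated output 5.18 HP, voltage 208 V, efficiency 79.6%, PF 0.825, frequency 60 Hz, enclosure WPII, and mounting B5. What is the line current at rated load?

28.3 A

P_out = 5.18 × 746 = 3864 W
P_in = P_out / η = 3864 / 0.796 = 4854 W
I = P_in / (V·cosφ) = 4854 / (208 × 0.825) = 28.3 A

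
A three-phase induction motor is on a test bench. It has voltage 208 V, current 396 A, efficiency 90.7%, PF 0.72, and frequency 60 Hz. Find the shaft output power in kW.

P_in = √3·V·I·cosφ = 1.732 × 208 × 396 × 0.72 = 102716 W
P_out = η·P_in = 0.907 × 102716 = 93163 W

93.2 kW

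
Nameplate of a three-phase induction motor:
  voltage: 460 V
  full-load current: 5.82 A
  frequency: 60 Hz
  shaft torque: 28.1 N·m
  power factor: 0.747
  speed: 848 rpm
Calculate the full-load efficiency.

ω = 2π × 848/60 = 88.8 rad/s; P_out = τω = 28.1 × 88.8 = 2495 W
P_in = √3·V_L·I_L·cosφ = 1.732 × 460 × 5.82 × 0.747 = 3464 W
η = P_out / P_in = 2495 / 3464 = 0.720 = 72.0%

72.0 %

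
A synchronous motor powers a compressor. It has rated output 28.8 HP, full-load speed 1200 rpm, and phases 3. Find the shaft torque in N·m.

171 N·m

P_out = 28.8 × 746 = 21485 W
ω = 2π × 1200/60 = 125.7 rad/s
τ = P_out/ω = 21485/125.7 = 171 N·m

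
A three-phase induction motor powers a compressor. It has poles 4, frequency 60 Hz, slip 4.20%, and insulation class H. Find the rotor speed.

1724 rpm

n_s = 120f/p = 120×60/4 = 1800 rpm
n = n_s(1 − s) = 1800 × (1 − 0.042) = 1724 rpm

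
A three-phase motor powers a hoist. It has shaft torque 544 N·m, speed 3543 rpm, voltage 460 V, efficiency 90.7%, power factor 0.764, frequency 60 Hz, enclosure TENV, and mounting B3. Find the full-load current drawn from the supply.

ω = 2π×3543/60 = 371 rad/s; P_out = τω = 544 × 371 = 201824 W
P_in = P_out / η = 201824 / 0.907 = 222518 W
I_L = P_in / (√3·V_L·cosφ) = 222518 / (1.732 × 460 × 0.764) = 366 A

366 A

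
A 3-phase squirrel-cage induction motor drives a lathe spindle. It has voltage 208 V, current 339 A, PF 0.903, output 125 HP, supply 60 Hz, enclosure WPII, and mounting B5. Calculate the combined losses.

P_in = √3·V·I·cosφ = 1.732×208×339×0.903 = 110280 W
P_out = 125×746 = 93250 W
Losses = P_in − P_out = 110280 − 93250 = 17030 W

17 kW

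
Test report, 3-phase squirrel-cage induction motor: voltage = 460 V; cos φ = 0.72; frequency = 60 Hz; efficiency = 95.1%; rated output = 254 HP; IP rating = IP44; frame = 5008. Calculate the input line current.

P_out = 254 × 746 = 189484 W
P_in = P_out / η = 189484 / 0.951 = 199247 W
I_L = P_in / (√3·V_L·cosφ) = 199247 / (1.732 × 460 × 0.72) = 347 A

347 A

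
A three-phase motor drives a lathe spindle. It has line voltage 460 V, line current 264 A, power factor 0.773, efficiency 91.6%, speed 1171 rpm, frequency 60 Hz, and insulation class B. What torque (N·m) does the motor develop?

1210 N·m

P_in = √3·V·I·cosφ = 1.732 × 460 × 264 × 0.773 = 162588 W
P_out = η·P_in = 0.916 × 162588 = 148931 W
n = 1171 rpm
ω = 2π×1171/60 = 122.6 rad/s
τ = P_out/ω = 148931/122.6 = 1210 N·m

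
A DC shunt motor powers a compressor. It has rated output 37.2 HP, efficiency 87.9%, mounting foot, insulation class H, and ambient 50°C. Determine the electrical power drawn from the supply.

31.6 kW

P_out = 37.2 × 746 = 27751 W
P_in = P_out/η = 27751/0.879 = 31571 W = 31.6 kW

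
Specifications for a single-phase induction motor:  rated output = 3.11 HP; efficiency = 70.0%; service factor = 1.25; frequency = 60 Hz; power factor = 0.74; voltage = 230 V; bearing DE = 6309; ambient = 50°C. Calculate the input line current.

19.5 A

P_out = 3.11 × 746 = 2320 W
P_in = P_out / η = 2320 / 0.700 = 3314 W
I = P_in / (V·cosφ) = 3314 / (230 × 0.74) = 19.5 A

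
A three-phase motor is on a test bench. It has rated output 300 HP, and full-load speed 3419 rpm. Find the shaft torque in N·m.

P_out = 300 × 746 = 223800 W
ω = 2π × 3419/60 = 358 rad/s
τ = P_out/ω = 223800/358 = 625 N·m

625 N·m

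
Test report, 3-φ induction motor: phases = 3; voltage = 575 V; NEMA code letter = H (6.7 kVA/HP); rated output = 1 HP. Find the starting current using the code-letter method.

S_LR = 6.7 × 1 = 6.7 kVA
I_LR = S_LR/(√3·V_L) = 6700/(1.732×575) = 6.73 A

6.73 A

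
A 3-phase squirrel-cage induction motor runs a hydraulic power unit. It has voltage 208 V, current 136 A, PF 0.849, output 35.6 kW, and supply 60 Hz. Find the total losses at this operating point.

P_in = √3·V·I·cosφ = 1.732×208×136×0.849 = 41597 W
P_out = 35600 W
Losses = P_in − P_out = 41597 − 35600 = 5997 W

6000 W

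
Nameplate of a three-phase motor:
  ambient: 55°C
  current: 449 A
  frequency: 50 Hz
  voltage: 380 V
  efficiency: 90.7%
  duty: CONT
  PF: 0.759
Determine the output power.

P_in = √3·V·I·cosφ = 1.732 × 380 × 449 × 0.759 = 224295 W
P_out = η·P_in = 0.907 × 224295 = 203436 W

203 kW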